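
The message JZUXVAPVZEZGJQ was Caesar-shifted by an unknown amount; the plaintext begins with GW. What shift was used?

3

From the crib: J(9)−G(6)=3, so the shift is 3.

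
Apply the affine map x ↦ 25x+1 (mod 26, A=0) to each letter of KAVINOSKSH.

RBGTONJRJU

K(10): 25·10+1=251≡17 → R
A(0): 25·0+1=1 → B
V(21): 25·21+1=526≡6 → G
I(8): 25·8+1=201≡19 → T
N(13): 25·13+1=326≡14 → O
O(14): 25·14+1=351≡13 → N
S(18): 25·18+1=451≡9 → J
K(10): 25·10+1=251≡17 → R
S(18): 25·18+1=451≡9 → J
H(7): 25·7+1=176≡20 → U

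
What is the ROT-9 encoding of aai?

a(0): 0+9=9 → j
a(0): 0+9=9 → j
i(8): 8+9=17 → r

jjr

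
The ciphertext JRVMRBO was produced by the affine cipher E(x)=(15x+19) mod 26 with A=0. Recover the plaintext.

The inverse of 15 mod 26 is 7, since 15·7=105≡1. Apply D(y)=7·(y−19) mod 26:
J(9): 7·(9−19)=-70≡8 → I
R(17): 7·(17−19)=-14≡12 → M
V(21): 7·(21−19)=14 → O
M(12): 7·(12−19)=-49≡3 → D
R(17): 7·(17−19)=-14≡12 → M
B(1): 7·(1−19)=-126≡4 → E
O(14): 7·(14−19)=-35≡17 → R

IMODMER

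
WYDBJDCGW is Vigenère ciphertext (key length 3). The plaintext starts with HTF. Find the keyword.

Subtract each crib letter from the matching ciphertext letter (mod 26):
W(22)−H(7)=15 → P
Y(24)−T(19)=5 → F
D(3)−F(5)=-2≡24 → Y

PFY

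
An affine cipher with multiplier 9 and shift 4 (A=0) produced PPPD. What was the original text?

HHHX

The inverse of 9 mod 26 is 3, since 9·3=27≡1. Apply D(y)=3·(y−4) mod 26:
P(15): 3·(15−4)=33≡7 → H
P(15): 3·(15−4)=33≡7 → H
P(15): 3·(15−4)=33≡7 → H
D(3): 3·(3−4)=-3≡23 → X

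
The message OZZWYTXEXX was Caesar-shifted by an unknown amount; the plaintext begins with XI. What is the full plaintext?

XIIFHCGNGG

From the crib: O(14)−X(23)=-9≡17, so the shift is 17.
Subtract 17 from each ciphertext letter:
O(14): 14−17=-3≡23 → X
Z(25): 25−17=8 → I
Z(25): 25−17=8 → I
W(22): 22−17=5 → F
Y(24): 24−17=7 → H
T(19): 19−17=2 → C
X(23): 23−17=6 → G
E(4): 4−17=-13≡13 → N
X(23): 23−17=6 → G
X(23): 23−17=6 → G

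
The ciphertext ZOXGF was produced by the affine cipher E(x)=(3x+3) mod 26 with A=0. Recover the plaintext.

QVYBS

The inverse of 3 mod 26 is 9, since 3·9=27≡1. Apply D(y)=9·(y−3) mod 26:
Z(25): 9·(25−3)=198≡16 → Q
O(14): 9·(14−3)=99≡21 → V
X(23): 9·(23−3)=180≡24 → Y
G(6): 9·(6−3)=27≡1 → B
F(5): 9·(5−3)=18 → S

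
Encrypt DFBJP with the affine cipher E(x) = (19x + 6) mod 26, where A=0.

D(3): 19·3+6=63≡11 → L
F(5): 19·5+6=101≡23 → X
B(1): 19·1+6=25 → Z
J(9): 19·9+6=177≡21 → V
P(15): 19·15+6=291≡5 → F

LXZVF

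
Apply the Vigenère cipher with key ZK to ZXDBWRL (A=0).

YHCLVBK

Repeat the key across the message: ZKZKZKZ
Z(25)+Z(25): 50≡24 → Y
X(23)+K(10): 33≡7 → H
D(3)+Z(25): 28≡2 → C
B(1)+K(10): 11 → L
W(22)+Z(25): 47≡21 → V
R(17)+K(10): 27≡1 → B
L(11)+Z(25): 36≡10 → K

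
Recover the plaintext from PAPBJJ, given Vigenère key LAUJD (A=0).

Repeat the key across the ciphertext: LAUJDL
P(15)−L(11): 4 → E
A(0)−A(0): 0 → A
P(15)−U(20): -5≡21 → V
B(1)−J(9): -8≡18 → S
J(9)−D(3): 6 → G
J(9)−L(11): -2≡24 → Y

EAVSGY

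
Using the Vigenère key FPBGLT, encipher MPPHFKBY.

Repeat the key across the message: FPBGLTFP
M(12)+F(5): 17 → R
P(15)+P(15): 30≡4 → E
P(15)+B(1): 16 → Q
H(7)+G(6): 13 → N
F(5)+L(11): 16 → Q
K(10)+T(19): 29≡3 → D
B(1)+F(5): 6 → G
Y(24)+P(15): 39≡13 → N

REQNQDGN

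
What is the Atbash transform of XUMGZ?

X(23) → C(2)
U(20) → F(5)
M(12) → N(13)
G(6) → T(19)
Z(25) → A(0)

CFNTA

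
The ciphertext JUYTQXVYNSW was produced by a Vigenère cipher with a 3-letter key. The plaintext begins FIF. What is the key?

EMT

Subtract each crib letter from the matching ciphertext letter (mod 26):
J(9)−F(5)=4 → E
U(20)−I(8)=12 → M
Y(24)−F(5)=19 → T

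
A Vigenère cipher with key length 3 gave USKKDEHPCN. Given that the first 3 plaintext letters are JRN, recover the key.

Subtract each crib letter from the matching ciphertext letter (mod 26):
U(20)−J(9)=11 → L
S(18)−R(17)=1 → B
K(10)−N(13)=-3≡23 → X

LBX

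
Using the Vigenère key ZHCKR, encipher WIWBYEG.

Repeat the key across the message: ZHCKRZH
W(22)+Z(25): 47≡21 → V
I(8)+H(7): 15 → P
W(22)+C(2): 24 → Y
B(1)+K(10): 11 → L
Y(24)+R(17): 41≡15 → P
E(4)+Z(25): 29≡3 → D
G(6)+H(7): 13 → N

VPYLPDN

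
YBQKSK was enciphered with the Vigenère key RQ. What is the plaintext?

HLZUBU

Repeat the key across the ciphertext: RQRQRQ
Y(24)−R(17): 7 → H
B(1)−Q(16): -15≡11 → L
Q(16)−R(17): -1≡25 → Z
K(10)−Q(16): -6≡20 → U
S(18)−R(17): 1 → B
K(10)−Q(16): -6≡20 → U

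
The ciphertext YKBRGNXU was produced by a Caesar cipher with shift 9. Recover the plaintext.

PBSIXEOL

Y(24): 24−9=15 → P
K(10): 10−9=1 → B
B(1): 1−9=-8≡18 → S
R(17): 17−9=8 → I
G(6): 6−9=-3≡23 → X
N(13): 13−9=4 → E
X(23): 23−9=14 → O
U(20): 20−9=11 → L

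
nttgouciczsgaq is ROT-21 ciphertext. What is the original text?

n(13): 13−21=-8≡18 → s
t(19): 19−21=-2≡24 → y
t(19): 19−21=-2≡24 → y
g(6): 6−21=-15≡11 → l
o(14): 14−21=-7≡19 → t
u(20): 20−21=-1≡25 → z
c(2): 2−21=-19≡7 → h
i(8): 8−21=-13≡13 → n
c(2): 2−21=-19≡7 → h
z(25): 25−21=4 → e
s(18): 18−21=-3≡23 → x
g(6): 6−21=-15≡11 → l
a(0): 0−21=-21≡5 → f
q(16): 16−21=-5≡21 → v

syyltzhnhexlfv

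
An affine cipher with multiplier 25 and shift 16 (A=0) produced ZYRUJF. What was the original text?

The inverse of 25 mod 26 is 25, since 25·25=625≡1. Apply D(y)=25·(y−16) mod 26:
Z(25): 25·(25−16)=225≡17 → R
Y(24): 25·(24−16)=200≡18 → S
R(17): 25·(17−16)=25 → Z
U(20): 25·(20−16)=100≡22 → W
J(9): 25·(9−16)=-175≡7 → H
F(5): 25·(5−16)=-275≡11 → L

RSZWHL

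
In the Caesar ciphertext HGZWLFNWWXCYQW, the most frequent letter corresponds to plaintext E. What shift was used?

18

The most frequent ciphertext letter is W (appears 4 times).
W is position 22; E is position 4.
Shift = 18.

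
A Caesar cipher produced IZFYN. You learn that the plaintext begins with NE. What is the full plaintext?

NEKDS

From the crib: I(8)−N(13)=-5≡21, so the shift is 21.
Subtract 21 from each ciphertext letter:
I(8): 8−21=-13≡13 → N
Z(25): 25−21=4 → E
F(5): 5−21=-16≡10 → K
Y(24): 24−21=3 → D
N(13): 13−21=-8≡18 → S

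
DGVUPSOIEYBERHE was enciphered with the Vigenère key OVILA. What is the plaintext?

Repeat the key across the ciphertext: OVILAOVILAOVILA
D(3)−O(14): -11≡15 → P
G(6)−V(21): -15≡11 → L
V(21)−I(8): 13 → N
U(20)−L(11): 9 → J
P(15)−A(0): 15 → P
S(18)−O(14): 4 → E
O(14)−V(21): -7≡19 → T
I(8)−I(8): 0 → A
E(4)−L(11): -7≡19 → T
Y(24)−A(0): 24 → Y
B(1)−O(14): -13≡13 → N
E(4)−V(21): -17≡9 → J
R(17)−I(8): 9 → J
H(7)−L(11): -4≡22 → W
E(4)−A(0): 4 → E

PLNJPETATYNJJWE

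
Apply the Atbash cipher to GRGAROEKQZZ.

G(6) → T(19)
R(17) → I(8)
G(6) → T(19)
A(0) → Z(25)
R(17) → I(8)
O(14) → L(11)
E(4) → V(21)
K(10) → P(15)
Q(16) → J(9)
Z(25) → A(0)
Z(25) → A(0)

TITZILVPJAA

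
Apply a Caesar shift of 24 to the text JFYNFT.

J(9): 9+24=33≡7 → H
F(5): 5+24=29≡3 → D
Y(24): 24+24=48≡22 → W
N(13): 13+24=37≡11 → L
F(5): 5+24=29≡3 → D
T(19): 19+24=43≡17 → R

HDWLDR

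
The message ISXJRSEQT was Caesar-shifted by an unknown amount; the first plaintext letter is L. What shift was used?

From the crib: I(8)−L(11)=-3≡23, so the shift is 23.

23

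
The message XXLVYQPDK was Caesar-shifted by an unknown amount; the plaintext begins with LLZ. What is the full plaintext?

LLZJMEDRY

From the crib: X(23)−L(11)=12, so the shift is 12.
Subtract 12 from each ciphertext letter:
X(23): 23−12=11 → L
X(23): 23−12=11 → L
L(11): 11−12=-1≡25 → Z
V(21): 21−12=9 → J
Y(24): 24−12=12 → M
Q(16): 16−12=4 → E
P(15): 15−12=3 → D
D(3): 3−12=-9≡17 → R
K(10): 10−12=-2≡24 → Y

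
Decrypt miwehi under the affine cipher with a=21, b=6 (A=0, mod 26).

ekcqfk

The inverse of 21 mod 26 is 5, since 21·5=105≡1. Apply D(y)=5·(y−6) mod 26:
m(12): 5·(12−6)=30≡4 → e
i(8): 5·(8−6)=10 → k
w(22): 5·(22−6)=80≡2 → c
e(4): 5·(4−6)=-10≡16 → q
h(7): 5·(7−6)=5 → f
i(8): 5·(8−6)=10 → k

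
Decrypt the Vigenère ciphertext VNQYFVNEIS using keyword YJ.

XESPHMPVKJ

Repeat the key across the ciphertext: YJYJYJYJYJ
V(21)−Y(24): -3≡23 → X
N(13)−J(9): 4 → E
Q(16)−Y(24): -8≡18 → S
Y(24)−J(9): 15 → P
F(5)−Y(24): -19≡7 → H
V(21)−J(9): 12 → M
N(13)−Y(24): -11≡15 → P
E(4)−J(9): -5≡21 → V
I(8)−Y(24): -16≡10 → K
S(18)−J(9): 9 → J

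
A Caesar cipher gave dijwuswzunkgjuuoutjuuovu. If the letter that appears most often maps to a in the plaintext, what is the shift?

20

The most frequent ciphertext letter is u (appears 8 times).
u is position 20; a is position 0.
Shift = 20.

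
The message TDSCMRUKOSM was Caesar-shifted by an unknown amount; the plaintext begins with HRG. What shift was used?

From the crib: T(19)−H(7)=12, so the shift is 12.

12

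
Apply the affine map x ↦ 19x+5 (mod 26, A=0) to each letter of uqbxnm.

vxyasz

u(20): 19·20+5=385≡21 → v
q(16): 19·16+5=309≡23 → x
b(1): 19·1+5=24 → y
x(23): 19·23+5=442≡0 → a
n(13): 19·13+5=252≡18 → s
m(12): 19·12+5=233≡25 → z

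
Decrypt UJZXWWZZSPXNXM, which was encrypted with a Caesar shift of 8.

MBRPOORRKHPFPE

U(20): 20−8=12 → M
J(9): 9−8=1 → B
Z(25): 25−8=17 → R
X(23): 23−8=15 → P
W(22): 22−8=14 → O
W(22): 22−8=14 → O
Z(25): 25−8=17 → R
Z(25): 25−8=17 → R
S(18): 18−8=10 → K
P(15): 15−8=7 → H
X(23): 23−8=15 → P
N(13): 13−8=5 → F
X(23): 23−8=15 → P
M(12): 12−8=4 → E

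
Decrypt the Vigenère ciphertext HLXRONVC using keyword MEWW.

Repeat the key across the ciphertext: MEWWMEWW
H(7)−M(12): -5≡21 → V
L(11)−E(4): 7 → H
X(23)−W(22): 1 → B
R(17)−W(22): -5≡21 → V
O(14)−M(12): 2 → C
N(13)−E(4): 9 → J
V(21)−W(22): -1≡25 → Z
C(2)−W(22): -20≡6 → G

VHBVCJZG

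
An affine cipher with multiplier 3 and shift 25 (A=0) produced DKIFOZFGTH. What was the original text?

KVDCFACLYU

The inverse of 3 mod 26 is 9, since 3·9=27≡1. Apply D(y)=9·(y−25) mod 26:
D(3): 9·(3−25)=-198≡10 → K
K(10): 9·(10−25)=-135≡21 → V
I(8): 9·(8−25)=-153≡3 → D
F(5): 9·(5−25)=-180≡2 → C
O(14): 9·(14−25)=-99≡5 → F
Z(25): 9·(25−25)=0 → A
F(5): 9·(5−25)=-180≡2 → C
G(6): 9·(6−25)=-171≡11 → L
T(19): 9·(19−25)=-54≡24 → Y
H(7): 9·(7−25)=-162≡20 → U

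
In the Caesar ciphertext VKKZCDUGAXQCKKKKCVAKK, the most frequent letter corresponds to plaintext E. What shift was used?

6

The most frequent ciphertext letter is K (appears 8 times).
K is position 10; E is position 4.
Shift = 6.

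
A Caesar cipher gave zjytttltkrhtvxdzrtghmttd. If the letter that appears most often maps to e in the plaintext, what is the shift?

15

The most frequent ciphertext letter is t (appears 8 times).
t is position 19; e is position 4.
Shift = 15.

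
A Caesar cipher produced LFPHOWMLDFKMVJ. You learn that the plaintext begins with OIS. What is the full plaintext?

OISKRZPOGINPYM

From the crib: L(11)−O(14)=-3≡23, so the shift is 23.
Subtract 23 from each ciphertext letter:
L(11): 11−23=-12≡14 → O
F(5): 5−23=-18≡8 → I
P(15): 15−23=-8≡18 → S
H(7): 7−23=-16≡10 → K
O(14): 14−23=-9≡17 → R
W(22): 22−23=-1≡25 → Z
M(12): 12−23=-11≡15 → P
L(11): 11−23=-12≡14 → O
D(3): 3−23=-20≡6 → G
F(5): 5−23=-18≡8 → I
K(10): 10−23=-13≡13 → N
M(12): 12−23=-11≡15 → P
V(21): 21−23=-2≡24 → Y
J(9): 9−23=-14≡12 → M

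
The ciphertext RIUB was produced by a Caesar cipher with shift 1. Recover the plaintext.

QHTA

R(17): 17−1=16 → Q
I(8): 8−1=7 → H
U(20): 20−1=19 → T
B(1): 1−1=0 → A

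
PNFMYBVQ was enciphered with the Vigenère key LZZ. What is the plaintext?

EOGBZCKR

Repeat the key across the ciphertext: LZZLZZLZ
P(15)−L(11): 4 → E
N(13)−Z(25): -12≡14 → O
F(5)−Z(25): -20≡6 → G
M(12)−L(11): 1 → B
Y(24)−Z(25): -1≡25 → Z
B(1)−Z(25): -24≡2 → C
V(21)−L(11): 10 → K
Q(16)−Z(25): -9≡17 → R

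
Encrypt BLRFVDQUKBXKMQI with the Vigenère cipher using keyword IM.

Repeat the key across the message: IMIMIMIMIMIMIMI
B(1)+I(8): 9 → J
L(11)+M(12): 23 → X
R(17)+I(8): 25 → Z
F(5)+M(12): 17 → R
V(21)+I(8): 29≡3 → D
D(3)+M(12): 15 → P
Q(16)+I(8): 24 → Y
U(20)+M(12): 32≡6 → G
K(10)+I(8): 18 → S
B(1)+M(12): 13 → N
X(23)+I(8): 31≡5 → F
K(10)+M(12): 22 → W
M(12)+I(8): 20 → U
Q(16)+M(12): 28≡2 → C
I(8)+I(8): 16 → Q

JXZRDPYGSNFWUCQ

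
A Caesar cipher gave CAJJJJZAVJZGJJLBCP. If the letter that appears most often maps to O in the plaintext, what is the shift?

21

The most frequent ciphertext letter is J (appears 7 times).
J is position 9; O is position 14.
Shift = -5≡21.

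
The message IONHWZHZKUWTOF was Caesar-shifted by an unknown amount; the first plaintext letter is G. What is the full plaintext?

From the crib: I(8)−G(6)=2, so the shift is 2.
Subtract 2 from each ciphertext letter:
I(8): 8−2=6 → G
O(14): 14−2=12 → M
N(13): 13−2=11 → L
H(7): 7−2=5 → F
W(22): 22−2=20 → U
Z(25): 25−2=23 → X
H(7): 7−2=5 → F
Z(25): 25−2=23 → X
K(10): 10−2=8 → I
U(20): 20−2=18 → S
W(22): 22−2=20 → U
T(19): 19−2=17 → R
O(14): 14−2=12 → M
F(5): 5−2=3 → D

GMLFUXFXISURMD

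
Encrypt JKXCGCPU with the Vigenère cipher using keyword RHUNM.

ARRPSTWO

Repeat the key across the message: RHUNMRHU
J(9)+R(17): 26≡0 → A
K(10)+H(7): 17 → R
X(23)+U(20): 43≡17 → R
C(2)+N(13): 15 → P
G(6)+M(12): 18 → S
C(2)+R(17): 19 → T
P(15)+H(7): 22 → W
U(20)+U(20): 40≡14 → O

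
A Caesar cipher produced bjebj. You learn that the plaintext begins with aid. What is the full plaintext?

From the crib: b(1)−a(0)=1, so the shift is 1.
Subtract 1 from each ciphertext letter:
b(1): 1−1=0 → a
j(9): 9−1=8 → i
e(4): 4−1=3 → d
b(1): 1−1=0 → a
j(9): 9−1=8 → i

aidai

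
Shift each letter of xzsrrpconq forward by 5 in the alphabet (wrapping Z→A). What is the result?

x(23): 23+5=28≡2 → c
z(25): 25+5=30≡4 → e
s(18): 18+5=23 → x
r(17): 17+5=22 → w
r(17): 17+5=22 → w
p(15): 15+5=20 → u
c(2): 2+5=7 → h
o(14): 14+5=19 → t
n(13): 13+5=18 → s
q(16): 16+5=21 → v

cexwwuhtsv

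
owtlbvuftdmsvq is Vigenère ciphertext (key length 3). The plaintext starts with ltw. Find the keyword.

ddx

Subtract each crib letter from the matching ciphertext letter (mod 26):
o(14)−l(11)=3 → d
w(22)−t(19)=3 → d
t(19)−w(22)=-3≡23 → x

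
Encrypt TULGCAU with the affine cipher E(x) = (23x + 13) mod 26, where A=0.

T(19): 23·19+13=450≡8 → I
U(20): 23·20+13=473≡5 → F
L(11): 23·11+13=266≡6 → G
G(6): 23·6+13=151≡21 → V
C(2): 23·2+13=59≡7 → H
A(0): 23·0+13=13 → N
U(20): 23·20+13=473≡5 → F

IFGVHNF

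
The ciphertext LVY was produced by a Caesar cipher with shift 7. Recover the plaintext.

L(11): 11−7=4 → E
V(21): 21−7=14 → O
Y(24): 24−7=17 → R

EOR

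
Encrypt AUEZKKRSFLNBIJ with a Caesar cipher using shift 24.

YSCXIIPQDJLZGH

A(0): 0+24=24 → Y
U(20): 20+24=44≡18 → S
E(4): 4+24=28≡2 → C
Z(25): 25+24=49≡23 → X
K(10): 10+24=34≡8 → I
K(10): 10+24=34≡8 → I
R(17): 17+24=41≡15 → P
S(18): 18+24=42≡16 → Q
F(5): 5+24=29≡3 → D
L(11): 11+24=35≡9 → J
N(13): 13+24=37≡11 → L
B(1): 1+24=25 → Z
I(8): 8+24=32≡6 → G
J(9): 9+24=33≡7 → H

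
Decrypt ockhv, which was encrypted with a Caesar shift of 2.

maift

o(14): 14−2=12 → m
c(2): 2−2=0 → a
k(10): 10−2=8 → i
h(7): 7−2=5 → f
v(21): 21−2=19 → t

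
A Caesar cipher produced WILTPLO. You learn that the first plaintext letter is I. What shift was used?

From the crib: W(22)−I(8)=14, so the shift is 14.

14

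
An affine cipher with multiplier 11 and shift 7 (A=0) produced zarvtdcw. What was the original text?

exigucjz

The inverse of 11 mod 26 is 19, since 11·19=209≡1. Apply D(y)=19·(y−7) mod 26:
z(25): 19·(25−7)=342≡4 → e
a(0): 19·(0−7)=-133≡23 → x
r(17): 19·(17−7)=190≡8 → i
v(21): 19·(21−7)=266≡6 → g
t(19): 19·(19−7)=228≡20 → u
d(3): 19·(3−7)=-76≡2 → c
c(2): 19·(2−7)=-95≡9 → j
w(22): 19·(22−7)=285≡25 → z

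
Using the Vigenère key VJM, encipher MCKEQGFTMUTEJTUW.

HLWZZSACYPCQECGR

Repeat the key across the message: VJMVJMVJMVJMVJMV
M(12)+V(21): 33≡7 → H
C(2)+J(9): 11 → L
K(10)+M(12): 22 → W
E(4)+V(21): 25 → Z
Q(16)+J(9): 25 → Z
G(6)+M(12): 18 → S
F(5)+V(21): 26≡0 → A
T(19)+J(9): 28≡2 → C
M(12)+M(12): 24 → Y
U(20)+V(21): 41≡15 → P
T(19)+J(9): 28≡2 → C
E(4)+M(12): 16 → Q
J(9)+V(21): 30≡4 → E
T(19)+J(9): 28≡2 → C
U(20)+M(12): 32≡6 → G
W(22)+V(21): 43≡17 → R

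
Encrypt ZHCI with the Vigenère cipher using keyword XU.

Repeat the key across the message: XUXU
Z(25)+X(23): 48≡22 → W
H(7)+U(20): 27≡1 → B
C(2)+X(23): 25 → Z
I(8)+U(20): 28≡2 → C

WBZC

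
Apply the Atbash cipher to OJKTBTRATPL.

O(14) → L(11)
J(9) → Q(16)
K(10) → P(15)
T(19) → G(6)
B(1) → Y(24)
T(19) → G(6)
R(17) → I(8)
A(0) → Z(25)
T(19) → G(6)
P(15) → K(10)
L(11) → O(14)

LQPGYGIZGKO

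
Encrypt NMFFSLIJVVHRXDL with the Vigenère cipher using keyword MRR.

Repeat the key across the message: MRRMRRMRRMRRMRR
N(13)+M(12): 25 → Z
M(12)+R(17): 29≡3 → D
F(5)+R(17): 22 → W
F(5)+M(12): 17 → R
S(18)+R(17): 35≡9 → J
L(11)+R(17): 28≡2 → C
I(8)+M(12): 20 → U
J(9)+R(17): 26≡0 → A
V(21)+R(17): 38≡12 → M
V(21)+M(12): 33≡7 → H
H(7)+R(17): 24 → Y
R(17)+R(17): 34≡8 → I
X(23)+M(12): 35≡9 → J
D(3)+R(17): 20 → U
L(11)+R(17): 28≡2 → C

ZDWRJCUAMHYIJUC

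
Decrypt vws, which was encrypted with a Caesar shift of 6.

v(21): 21−6=15 → p
w(22): 22−6=16 → q
s(18): 18−6=12 → m

pqm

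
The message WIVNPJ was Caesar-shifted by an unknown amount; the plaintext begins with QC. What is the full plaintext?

QCPHJD

From the crib: W(22)−Q(16)=6, so the shift is 6.
Subtract 6 from each ciphertext letter:
W(22): 22−6=16 → Q
I(8): 8−6=2 → C
V(21): 21−6=15 → P
N(13): 13−6=7 → H
P(15): 15−6=9 → J
J(9): 9−6=3 → D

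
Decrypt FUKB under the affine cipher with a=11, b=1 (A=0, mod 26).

The inverse of 11 mod 26 is 19, since 11·19=209≡1. Apply D(y)=19·(y−1) mod 26:
F(5): 19·(5−1)=76≡24 → Y
U(20): 19·(20−1)=361≡23 → X
K(10): 19·(10−1)=171≡15 → P
B(1): 19·(1−1)=0 → A

YXPA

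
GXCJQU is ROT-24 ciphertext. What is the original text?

IZELSW

G(6): 6−24=-18≡8 → I
X(23): 23−24=-1≡25 → Z
C(2): 2−24=-22≡4 → E
J(9): 9−24=-15≡11 → L
Q(16): 16−24=-8≡18 → S
U(20): 20−24=-4≡22 → W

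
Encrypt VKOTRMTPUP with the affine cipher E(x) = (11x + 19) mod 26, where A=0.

QZRUYVUCFC

V(21): 11·21+19=250≡16 → Q
K(10): 11·10+19=129≡25 → Z
O(14): 11·14+19=173≡17 → R
T(19): 11·19+19=228≡20 → U
R(17): 11·17+19=206≡24 → Y
M(12): 11·12+19=151≡21 → V
T(19): 11·19+19=228≡20 → U
P(15): 11·15+19=184≡2 → C
U(20): 11·20+19=239≡5 → F
P(15): 11·15+19=184≡2 → C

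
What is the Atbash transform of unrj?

u(20) → f(5)
n(13) → m(12)
r(17) → i(8)
j(9) → q(16)

fmiq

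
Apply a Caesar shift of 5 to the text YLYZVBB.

Y(24): 24+5=29≡3 → D
L(11): 11+5=16 → Q
Y(24): 24+5=29≡3 → D
Z(25): 25+5=30≡4 → E
V(21): 21+5=26≡0 → A
B(1): 1+5=6 → G
B(1): 1+5=6 → G

DQDEAGG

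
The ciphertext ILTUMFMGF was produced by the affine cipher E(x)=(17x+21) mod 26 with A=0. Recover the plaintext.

NEGDBWBTW

The inverse of 17 mod 26 is 23, since 17·23=391≡1. Apply D(y)=23·(y−21) mod 26:
I(8): 23·(8−21)=-299≡13 → N
L(11): 23·(11−21)=-230≡4 → E
T(19): 23·(19−21)=-46≡6 → G
U(20): 23·(20−21)=-23≡3 → D
M(12): 23·(12−21)=-207≡1 → B
F(5): 23·(5−21)=-368≡22 → W
M(12): 23·(12−21)=-207≡1 → B
G(6): 23·(6−21)=-345≡19 → T
F(5): 23·(5−21)=-368≡22 → W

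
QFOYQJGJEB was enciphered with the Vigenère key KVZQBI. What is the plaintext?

Repeat the key across the ciphertext: KVZQBIKVZQ
Q(16)−K(10): 6 → G
F(5)−V(21): -16≡10 → K
O(14)−Z(25): -11≡15 → P
Y(24)−Q(16): 8 → I
Q(16)−B(1): 15 → P
J(9)−I(8): 1 → B
G(6)−K(10): -4≡22 → W
J(9)−V(21): -12≡14 → O
E(4)−Z(25): -21≡5 → F
B(1)−Q(16): -15≡11 → L

GKPIPBWOFL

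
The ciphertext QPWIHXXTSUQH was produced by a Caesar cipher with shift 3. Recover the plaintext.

Q(16): 16−3=13 → N
P(15): 15−3=12 → M
W(22): 22−3=19 → T
I(8): 8−3=5 → F
H(7): 7−3=4 → E
X(23): 23−3=20 → U
X(23): 23−3=20 → U
T(19): 19−3=16 → Q
S(18): 18−3=15 → P
U(20): 20−3=17 → R
Q(16): 16−3=13 → N
H(7): 7−3=4 → E

NMTFEUUQPRNE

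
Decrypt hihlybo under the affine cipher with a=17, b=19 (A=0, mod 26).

The inverse of 17 mod 26 is 23, since 17·23=391≡1. Apply D(y)=23·(y−19) mod 26:
h(7): 23·(7−19)=-276≡10 → k
i(8): 23·(8−19)=-253≡7 → h
h(7): 23·(7−19)=-276≡10 → k
l(11): 23·(11−19)=-184≡24 → y
y(24): 23·(24−19)=115≡11 → l
b(1): 23·(1−19)=-414≡2 → c
o(14): 23·(14−19)=-115≡15 → p

khkylcp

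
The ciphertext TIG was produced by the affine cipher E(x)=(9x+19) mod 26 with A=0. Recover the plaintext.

ATN

The inverse of 9 mod 26 is 3, since 9·3=27≡1. Apply D(y)=3·(y−19) mod 26:
T(19): 3·(19−19)=0 → A
I(8): 3·(8−19)=-33≡19 → T
G(6): 3·(6−19)=-39≡13 → N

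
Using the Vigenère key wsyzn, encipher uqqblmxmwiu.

Repeat the key across the message: wsyznwsyznw
u(20)+w(22): 42≡16 → q
q(16)+s(18): 34≡8 → i
q(16)+y(24): 40≡14 → o
b(1)+z(25): 26≡0 → a
l(11)+n(13): 24 → y
m(12)+w(22): 34≡8 → i
x(23)+s(18): 41≡15 → p
m(12)+y(24): 36≡10 → k
w(22)+z(25): 47≡21 → v
i(8)+n(13): 21 → v
u(20)+w(22): 42≡16 → q

qioayipkvvq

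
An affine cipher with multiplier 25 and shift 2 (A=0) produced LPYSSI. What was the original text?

RNEKKU

The inverse of 25 mod 26 is 25, since 25·25=625≡1. Apply D(y)=25·(y−2) mod 26:
L(11): 25·(11−2)=225≡17 → R
P(15): 25·(15−2)=325≡13 → N
Y(24): 25·(24−2)=550≡4 → E
S(18): 25·(18−2)=400≡10 → K
S(18): 25·(18−2)=400≡10 → K
I(8): 25·(8−2)=150≡20 → U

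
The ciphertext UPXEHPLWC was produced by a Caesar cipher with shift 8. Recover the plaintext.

MHPWZHDOU

U(20): 20−8=12 → M
P(15): 15−8=7 → H
X(23): 23−8=15 → P
E(4): 4−8=-4≡22 → W
H(7): 7−8=-1≡25 → Z
P(15): 15−8=7 → H
L(11): 11−8=3 → D
W(22): 22−8=14 → O
C(2): 2−8=-6≡20 → U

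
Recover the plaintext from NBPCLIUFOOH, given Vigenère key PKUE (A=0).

YRVYWYABZEN

Repeat the key across the ciphertext: PKUEPKUEPKU
N(13)−P(15): -2≡24 → Y
B(1)−K(10): -9≡17 → R
P(15)−U(20): -5≡21 → V
C(2)−E(4): -2≡24 → Y
L(11)−P(15): -4≡22 → W
I(8)−K(10): -2≡24 → Y
U(20)−U(20): 0 → A
F(5)−E(4): 1 → B
O(14)−P(15): -1≡25 → Z
O(14)−K(10): 4 → E
H(7)−U(20): -13≡13 → N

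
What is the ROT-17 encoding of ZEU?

QVL

Z(25): 25+17=42≡16 → Q
E(4): 4+17=21 → V
U(20): 20+17=37≡11 → L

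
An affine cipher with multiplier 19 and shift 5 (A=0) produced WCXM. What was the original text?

FTQZ

The inverse of 19 mod 26 is 11, since 19·11=209≡1. Apply D(y)=11·(y−5) mod 26:
W(22): 11·(22−5)=187≡5 → F
C(2): 11·(2−5)=-33≡19 → T
X(23): 11·(23−5)=198≡16 → Q
M(12): 11·(12−5)=77≡25 → Z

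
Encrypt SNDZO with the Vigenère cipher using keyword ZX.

RKCWN

Repeat the key across the message: ZXZXZ
S(18)+Z(25): 43≡17 → R
N(13)+X(23): 36≡10 → K
D(3)+Z(25): 28≡2 → C
Z(25)+X(23): 48≡22 → W
O(14)+Z(25): 39≡13 → N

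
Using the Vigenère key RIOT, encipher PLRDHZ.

Repeat the key across the message: RIOTRI
P(15)+R(17): 32≡6 → G
L(11)+I(8): 19 → T
R(17)+O(14): 31≡5 → F
D(3)+T(19): 22 → W
H(7)+R(17): 24 → Y
Z(25)+I(8): 33≡7 → H

GTFWYH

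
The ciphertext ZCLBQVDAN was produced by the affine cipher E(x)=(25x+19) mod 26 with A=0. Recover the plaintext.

URISDYQTG

The inverse of 25 mod 26 is 25, since 25·25=625≡1. Apply D(y)=25·(y−19) mod 26:
Z(25): 25·(25−19)=150≡20 → U
C(2): 25·(2−19)=-425≡17 → R
L(11): 25·(11−19)=-200≡8 → I
B(1): 25·(1−19)=-450≡18 → S
Q(16): 25·(16−19)=-75≡3 → D
V(21): 25·(21−19)=50≡24 → Y
D(3): 25·(3−19)=-400≡16 → Q
A(0): 25·(0−19)=-475≡19 → T
N(13): 25·(13−19)=-150≡6 → G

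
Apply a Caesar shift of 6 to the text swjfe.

s(18): 18+6=24 → y
w(22): 22+6=28≡2 → c
j(9): 9+6=15 → p
f(5): 5+6=11 → l
e(4): 4+6=10 → k

ycplk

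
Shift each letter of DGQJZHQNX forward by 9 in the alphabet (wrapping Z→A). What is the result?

D(3): 3+9=12 → M
G(6): 6+9=15 → P
Q(16): 16+9=25 → Z
J(9): 9+9=18 → S
Z(25): 25+9=34≡8 → I
H(7): 7+9=16 → Q
Q(16): 16+9=25 → Z
N(13): 13+9=22 → W
X(23): 23+9=32≡6 → G

MPZSIQZWG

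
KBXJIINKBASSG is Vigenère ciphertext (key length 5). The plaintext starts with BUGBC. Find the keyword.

Subtract each crib letter from the matching ciphertext letter (mod 26):
K(10)−B(1)=9 → J
B(1)−U(20)=-19≡7 → H
X(23)−G(6)=17 → R
J(9)−B(1)=8 → I
I(8)−C(2)=6 → G

JHRIG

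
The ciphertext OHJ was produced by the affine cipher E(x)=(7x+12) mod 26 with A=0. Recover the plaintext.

The inverse of 7 mod 26 is 15, since 7·15=105≡1. Apply D(y)=15·(y−12) mod 26:
O(14): 15·(14−12)=30≡4 → E
H(7): 15·(7−12)=-75≡3 → D
J(9): 15·(9−12)=-45≡7 → H

EDH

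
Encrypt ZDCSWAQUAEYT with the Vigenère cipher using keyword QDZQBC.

Repeat the key across the message: QDZQBCQDZQBC
Z(25)+Q(16): 41≡15 → P
D(3)+D(3): 6 → G
C(2)+Z(25): 27≡1 → B
S(18)+Q(16): 34≡8 → I
W(22)+B(1): 23 → X
A(0)+C(2): 2 → C
Q(16)+Q(16): 32≡6 → G
U(20)+D(3): 23 → X
A(0)+Z(25): 25 → Z
E(4)+Q(16): 20 → U
Y(24)+B(1): 25 → Z
T(19)+C(2): 21 → V

PGBIXCGXZUZV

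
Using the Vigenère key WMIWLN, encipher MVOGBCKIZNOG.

IHWCMPGUHJZT

Repeat the key across the message: WMIWLNWMIWLN
M(12)+W(22): 34≡8 → I
V(21)+M(12): 33≡7 → H
O(14)+I(8): 22 → W
G(6)+W(22): 28≡2 → C
B(1)+L(11): 12 → M
C(2)+N(13): 15 → P
K(10)+W(22): 32≡6 → G
I(8)+M(12): 20 → U
Z(25)+I(8): 33≡7 → H
N(13)+W(22): 35≡9 → J
O(14)+L(11): 25 → Z
G(6)+N(13): 19 → T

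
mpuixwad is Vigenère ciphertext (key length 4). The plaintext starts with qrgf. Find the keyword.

Subtract each crib letter from the matching ciphertext letter (mod 26):
m(12)−q(16)=-4≡22 → w
p(15)−r(17)=-2≡24 → y
u(20)−g(6)=14 → o
i(8)−f(5)=3 → d

wyod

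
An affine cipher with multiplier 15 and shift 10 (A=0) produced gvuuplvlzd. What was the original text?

yzssjhzhbd

The inverse of 15 mod 26 is 7, since 15·7=105≡1. Apply D(y)=7·(y−10) mod 26:
g(6): 7·(6−10)=-28≡24 → y
v(21): 7·(21−10)=77≡25 → z
u(20): 7·(20−10)=70≡18 → s
u(20): 7·(20−10)=70≡18 → s
p(15): 7·(15−10)=35≡9 → j
l(11): 7·(11−10)=7 → h
v(21): 7·(21−10)=77≡25 → z
l(11): 7·(11−10)=7 → h
z(25): 7·(25−10)=105≡1 → b
d(3): 7·(3−10)=-49≡3 → d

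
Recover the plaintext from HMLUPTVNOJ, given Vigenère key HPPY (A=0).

AXWWIEGPHU

Repeat the key across the ciphertext: HPPYHPPYHP
H(7)−H(7): 0 → A
M(12)−P(15): -3≡23 → X
L(11)−P(15): -4≡22 → W
U(20)−Y(24): -4≡22 → W
P(15)−H(7): 8 → I
T(19)−P(15): 4 → E
V(21)−P(15): 6 → G
N(13)−Y(24): -11≡15 → P
O(14)−H(7): 7 → H
J(9)−P(15): -6≡20 → U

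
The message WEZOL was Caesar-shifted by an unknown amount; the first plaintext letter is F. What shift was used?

From the crib: W(22)−F(5)=17, so the shift is 17.

17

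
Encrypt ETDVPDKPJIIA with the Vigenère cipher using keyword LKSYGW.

PDVTVZVZBGOW

Repeat the key across the message: LKSYGWLKSYGW
E(4)+L(11): 15 → P
T(19)+K(10): 29≡3 → D
D(3)+S(18): 21 → V
V(21)+Y(24): 45≡19 → T
P(15)+G(6): 21 → V
D(3)+W(22): 25 → Z
K(10)+L(11): 21 → V
P(15)+K(10): 25 → Z
J(9)+S(18): 27≡1 → B
I(8)+Y(24): 32≡6 → G
I(8)+G(6): 14 → O
A(0)+W(22): 22 → W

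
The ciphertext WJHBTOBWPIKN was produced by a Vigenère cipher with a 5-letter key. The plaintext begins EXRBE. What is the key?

SMQAP

Subtract each crib letter from the matching ciphertext letter (mod 26):
W(22)−E(4)=18 → S
J(9)−X(23)=-14≡12 → M
H(7)−R(17)=-10≡16 → Q
B(1)−B(1)=0 → A
T(19)−E(4)=15 → P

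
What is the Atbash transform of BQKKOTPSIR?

B(1) → Y(24)
Q(16) → J(9)
K(10) → P(15)
K(10) → P(15)
O(14) → L(11)
T(19) → G(6)
P(15) → K(10)
S(18) → H(7)
I(8) → R(17)
R(17) → I(8)

YJPPLGKHRI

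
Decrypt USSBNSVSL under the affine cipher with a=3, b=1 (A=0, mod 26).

The inverse of 3 mod 26 is 9, since 3·9=27≡1. Apply D(y)=9·(y−1) mod 26:
U(20): 9·(20−1)=171≡15 → P
S(18): 9·(18−1)=153≡23 → X
S(18): 9·(18−1)=153≡23 → X
B(1): 9·(1−1)=0 → A
N(13): 9·(13−1)=108≡4 → E
S(18): 9·(18−1)=153≡23 → X
V(21): 9·(21−1)=180≡24 → Y
S(18): 9·(18−1)=153≡23 → X
L(11): 9·(11−1)=90≡12 → M

PXXAEXYXM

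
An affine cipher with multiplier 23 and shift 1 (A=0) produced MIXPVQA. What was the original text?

FPKECVJ

The inverse of 23 mod 26 is 17, since 23·17=391≡1. Apply D(y)=17·(y−1) mod 26:
M(12): 17·(12−1)=187≡5 → F
I(8): 17·(8−1)=119≡15 → P
X(23): 17·(23−1)=374≡10 → K
P(15): 17·(15−1)=238≡4 → E
V(21): 17·(21−1)=340≡2 → C
Q(16): 17·(16−1)=255≡21 → V
A(0): 17·(0−1)=-17≡9 → J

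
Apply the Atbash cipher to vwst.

v(21) → e(4)
w(22) → d(3)
s(18) → h(7)
t(19) → g(6)

edhg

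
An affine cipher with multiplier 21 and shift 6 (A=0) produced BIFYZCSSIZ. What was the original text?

BKVMRGIIKR

The inverse of 21 mod 26 is 5, since 21·5=105≡1. Apply D(y)=5·(y−6) mod 26:
B(1): 5·(1−6)=-25≡1 → B
I(8): 5·(8−6)=10 → K
F(5): 5·(5−6)=-5≡21 → V
Y(24): 5·(24−6)=90≡12 → M
Z(25): 5·(25−6)=95≡17 → R
C(2): 5·(2−6)=-20≡6 → G
S(18): 5·(18−6)=60≡8 → I
S(18): 5·(18−6)=60≡8 → I
I(8): 5·(8−6)=10 → K
Z(25): 5·(25−6)=95≡17 → R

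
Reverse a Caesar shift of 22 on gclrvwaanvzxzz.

kgpvzaeerzdbdd

g(6): 6−22=-16≡10 → k
c(2): 2−22=-20≡6 → g
l(11): 11−22=-11≡15 → p
r(17): 17−22=-5≡21 → v
v(21): 21−22=-1≡25 → z
w(22): 22−22=0 → a
a(0): 0−22=-22≡4 → e
a(0): 0−22=-22≡4 → e
n(13): 13−22=-9≡17 → r
v(21): 21−22=-1≡25 → z
z(25): 25−22=3 → d
x(23): 23−22=1 → b
z(25): 25−22=3 → d
z(25): 25−22=3 → d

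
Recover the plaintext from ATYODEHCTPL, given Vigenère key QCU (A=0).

Repeat the key across the ciphertext: QCUQCUQCUQC
A(0)−Q(16): -16≡10 → K
T(19)−C(2): 17 → R
Y(24)−U(20): 4 → E
O(14)−Q(16): -2≡24 → Y
D(3)−C(2): 1 → B
E(4)−U(20): -16≡10 → K
H(7)−Q(16): -9≡17 → R
C(2)−C(2): 0 → A
T(19)−U(20): -1≡25 → Z
P(15)−Q(16): -1≡25 → Z
L(11)−C(2): 9 → J

KREYBKRAZZJ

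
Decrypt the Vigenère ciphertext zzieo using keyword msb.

nhhsw

Repeat the key across the ciphertext: msbms
z(25)−m(12): 13 → n
z(25)−s(18): 7 → h
i(8)−b(1): 7 → h
e(4)−m(12): -8≡18 → s
o(14)−s(18): -4≡22 → w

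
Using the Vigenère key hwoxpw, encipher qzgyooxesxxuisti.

xvuvdkeagumqpohf

Repeat the key across the message: hwoxpwhwoxpwhwox
q(16)+h(7): 23 → x
z(25)+w(22): 47≡21 → v
g(6)+o(14): 20 → u
y(24)+x(23): 47≡21 → v
o(14)+p(15): 29≡3 → d
o(14)+w(22): 36≡10 → k
x(23)+h(7): 30≡4 → e
e(4)+w(22): 26≡0 → a
s(18)+o(14): 32≡6 → g
x(23)+x(23): 46≡20 → u
x(23)+p(15): 38≡12 → m
u(20)+w(22): 42≡16 → q
i(8)+h(7): 15 → p
s(18)+w(22): 40≡14 → o
t(19)+o(14): 33≡7 → h
i(8)+x(23): 31≡5 → f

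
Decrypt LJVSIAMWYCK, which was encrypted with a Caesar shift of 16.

L(11): 11−16=-5≡21 → V
J(9): 9−16=-7≡19 → T
V(21): 21−16=5 → F
S(18): 18−16=2 → C
I(8): 8−16=-8≡18 → S
A(0): 0−16=-16≡10 → K
M(12): 12−16=-4≡22 → W
W(22): 22−16=6 → G
Y(24): 24−16=8 → I
C(2): 2−16=-14≡12 → M
K(10): 10−16=-6≡20 → U

VTFCSKWGIMU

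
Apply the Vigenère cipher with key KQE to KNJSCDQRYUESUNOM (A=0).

Repeat the key across the message: KQEKQEKQEKQEKQEK
K(10)+K(10): 20 → U
N(13)+Q(16): 29≡3 → D
J(9)+E(4): 13 → N
S(18)+K(10): 28≡2 → C
C(2)+Q(16): 18 → S
D(3)+E(4): 7 → H
Q(16)+K(10): 26≡0 → A
R(17)+Q(16): 33≡7 → H
Y(24)+E(4): 28≡2 → C
U(20)+K(10): 30≡4 → E
E(4)+Q(16): 20 → U
S(18)+E(4): 22 → W
U(20)+K(10): 30≡4 → E
N(13)+Q(16): 29≡3 → D
O(14)+E(4): 18 → S
M(12)+K(10): 22 → W

UDNCSHAHCEUWEDSW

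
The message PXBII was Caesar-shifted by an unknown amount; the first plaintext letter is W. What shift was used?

19

From the crib: P(15)−W(22)=-7≡19, so the shift is 19.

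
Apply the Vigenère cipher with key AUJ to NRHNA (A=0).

Repeat the key across the message: AUJAU
N(13)+A(0): 13 → N
R(17)+U(20): 37≡11 → L
H(7)+J(9): 16 → Q
N(13)+A(0): 13 → N
A(0)+U(20): 20 → U

NLQNU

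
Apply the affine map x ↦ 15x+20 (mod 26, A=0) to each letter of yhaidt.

qvuknt

y(24): 15·24+20=380≡16 → q
h(7): 15·7+20=125≡21 → v
a(0): 15·0+20=20 → u
i(8): 15·8+20=140≡10 → k
d(3): 15·3+20=65≡13 → n
t(19): 15·19+20=305≡19 → t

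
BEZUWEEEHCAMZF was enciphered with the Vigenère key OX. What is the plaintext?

Repeat the key across the ciphertext: OXOXOXOXOXOXOX
B(1)−O(14): -13≡13 → N
E(4)−X(23): -19≡7 → H
Z(25)−O(14): 11 → L
U(20)−X(23): -3≡23 → X
W(22)−O(14): 8 → I
E(4)−X(23): -19≡7 → H
E(4)−O(14): -10≡16 → Q
E(4)−X(23): -19≡7 → H
H(7)−O(14): -7≡19 → T
C(2)−X(23): -21≡5 → F
A(0)−O(14): -14≡12 → M
M(12)−X(23): -11≡15 → P
Z(25)−O(14): 11 → L
F(5)−X(23): -18≡8 → I

NHLXIHQHTFMPLI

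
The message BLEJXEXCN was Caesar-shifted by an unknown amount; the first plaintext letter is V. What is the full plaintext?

From the crib: B(1)−V(21)=-20≡6, so the shift is 6.
Subtract 6 from each ciphertext letter:
B(1): 1−6=-5≡21 → V
L(11): 11−6=5 → F
E(4): 4−6=-2≡24 → Y
J(9): 9−6=3 → D
X(23): 23−6=17 → R
E(4): 4−6=-2≡24 → Y
X(23): 23−6=17 → R
C(2): 2−6=-4≡22 → W
N(13): 13−6=7 → H

VFYDRYRWH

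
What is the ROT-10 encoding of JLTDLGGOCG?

J(9): 9+10=19 → T
L(11): 11+10=21 → V
T(19): 19+10=29≡3 → D
D(3): 3+10=13 → N
L(11): 11+10=21 → V
G(6): 6+10=16 → Q
G(6): 6+10=16 → Q
O(14): 14+10=24 → Y
C(2): 2+10=12 → M
G(6): 6+10=16 → Q

TVDNVQQYMQ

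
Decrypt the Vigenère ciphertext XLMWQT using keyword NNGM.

KYGKDG

Repeat the key across the ciphertext: NNGMNN
X(23)−N(13): 10 → K
L(11)−N(13): -2≡24 → Y
M(12)−G(6): 6 → G
W(22)−M(12): 10 → K
Q(16)−N(13): 3 → D
T(19)−N(13): 6 → G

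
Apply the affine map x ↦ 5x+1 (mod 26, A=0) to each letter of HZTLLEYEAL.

H(7): 5·7+1=36≡10 → K
Z(25): 5·25+1=126≡22 → W
T(19): 5·19+1=96≡18 → S
L(11): 5·11+1=56≡4 → E
L(11): 5·11+1=56≡4 → E
E(4): 5·4+1=21 → V
Y(24): 5·24+1=121≡17 → R
E(4): 5·4+1=21 → V
A(0): 5·0+1=1 → B
L(11): 5·11+1=56≡4 → E

KWSEEVRVBE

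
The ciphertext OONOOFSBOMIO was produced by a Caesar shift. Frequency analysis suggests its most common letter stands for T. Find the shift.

The most frequent ciphertext letter is O (appears 6 times).
O is position 14; T is position 19.
Shift = -5≡21.

21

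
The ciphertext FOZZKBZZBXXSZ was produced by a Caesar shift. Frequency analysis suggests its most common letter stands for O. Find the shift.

11

The most frequent ciphertext letter is Z (appears 5 times).
Z is position 25; O is position 14.
Shift = 11.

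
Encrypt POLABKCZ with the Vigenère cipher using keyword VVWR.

KJHRWFYQ

Repeat the key across the message: VVWRVVWR
P(15)+V(21): 36≡10 → K
O(14)+V(21): 35≡9 → J
L(11)+W(22): 33≡7 → H
A(0)+R(17): 17 → R
B(1)+V(21): 22 → W
K(10)+V(21): 31≡5 → F
C(2)+W(22): 24 → Y
Z(25)+R(17): 42≡16 → Q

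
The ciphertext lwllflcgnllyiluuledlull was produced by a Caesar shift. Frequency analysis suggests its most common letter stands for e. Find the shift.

7

The most frequent ciphertext letter is l (appears 11 times).
l is position 11; e is position 4.
Shift = 7.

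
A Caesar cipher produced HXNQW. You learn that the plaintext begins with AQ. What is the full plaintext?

From the crib: H(7)−A(0)=7, so the shift is 7.
Subtract 7 from each ciphertext letter:
H(7): 7−7=0 → A
X(23): 23−7=16 → Q
N(13): 13−7=6 → G
Q(16): 16−7=9 → J
W(22): 22−7=15 → P

AQGJP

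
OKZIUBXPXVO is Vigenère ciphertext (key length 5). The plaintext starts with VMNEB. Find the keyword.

TYMET

Subtract each crib letter from the matching ciphertext letter (mod 26):
O(14)−V(21)=-7≡19 → T
K(10)−M(12)=-2≡24 → Y
Z(25)−N(13)=12 → M
I(8)−E(4)=4 → E
U(20)−B(1)=19 → T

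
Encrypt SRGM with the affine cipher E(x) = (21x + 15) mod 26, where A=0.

S(18): 21·18+15=393≡3 → D
R(17): 21·17+15=372≡8 → I
G(6): 21·6+15=141≡11 → L
M(12): 21·12+15=267≡7 → H

DILH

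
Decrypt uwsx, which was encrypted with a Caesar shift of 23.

xzva

u(20): 20−23=-3≡23 → x
w(22): 22−23=-1≡25 → z
s(18): 18−23=-5≡21 → v
x(23): 23−23=0 → a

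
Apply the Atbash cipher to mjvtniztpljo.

m(12) → n(13)
j(9) → q(16)
v(21) → e(4)
t(19) → g(6)
n(13) → m(12)
i(8) → r(17)
z(25) → a(0)
t(19) → g(6)
p(15) → k(10)
l(11) → o(14)
j(9) → q(16)
o(14) → l(11)

nqegmragkoql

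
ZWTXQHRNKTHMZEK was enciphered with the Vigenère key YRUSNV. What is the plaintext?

Repeat the key across the ciphertext: YRUSNVYRUSNVYRU
Z(25)−Y(24): 1 → B
W(22)−R(17): 5 → F
T(19)−U(20): -1≡25 → Z
X(23)−S(18): 5 → F
Q(16)−N(13): 3 → D
H(7)−V(21): -14≡12 → M
R(17)−Y(24): -7≡19 → T
N(13)−R(17): -4≡22 → W
K(10)−U(20): -10≡16 → Q
T(19)−S(18): 1 → B
H(7)−N(13): -6≡20 → U
M(12)−V(21): -9≡17 → R
Z(25)−Y(24): 1 → B
E(4)−R(17): -13≡13 → N
K(10)−U(20): -10≡16 → Q

BFZFDMTWQBURBNQ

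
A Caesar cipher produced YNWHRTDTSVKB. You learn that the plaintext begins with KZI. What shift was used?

From the crib: Y(24)−K(10)=14, so the shift is 14.

14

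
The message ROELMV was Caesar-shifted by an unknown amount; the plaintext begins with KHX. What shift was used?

From the crib: R(17)−K(10)=7, so the shift is 7.

7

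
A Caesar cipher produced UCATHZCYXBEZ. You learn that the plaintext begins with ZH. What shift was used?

From the crib: U(20)−Z(25)=-5≡21, so the shift is 21.

21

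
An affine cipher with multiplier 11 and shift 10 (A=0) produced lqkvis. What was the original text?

tkabow

The inverse of 11 mod 26 is 19, since 11·19=209≡1. Apply D(y)=19·(y−10) mod 26:
l(11): 19·(11−10)=19 → t
q(16): 19·(16−10)=114≡10 → k
k(10): 19·(10−10)=0 → a
v(21): 19·(21−10)=209≡1 → b
i(8): 19·(8−10)=-38≡14 → o
s(18): 19·(18−10)=152≡22 → w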